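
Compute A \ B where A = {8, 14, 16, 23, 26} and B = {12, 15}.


A \ B = elements in A but not in B
A = {8, 14, 16, 23, 26}
B = {12, 15}
Remove from A any elements in B
A \ B = {8, 14, 16, 23, 26}

A \ B = {8, 14, 16, 23, 26}


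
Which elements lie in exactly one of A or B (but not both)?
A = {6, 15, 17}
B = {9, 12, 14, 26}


A △ B = (A \ B) ∪ (B \ A) = elements in exactly one of A or B
A \ B = {6, 15, 17}
B \ A = {9, 12, 14, 26}
A △ B = {6, 9, 12, 14, 15, 17, 26}

A △ B = {6, 9, 12, 14, 15, 17, 26}


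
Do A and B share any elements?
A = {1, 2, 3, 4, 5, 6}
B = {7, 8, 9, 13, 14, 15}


Disjoint means A ∩ B = ∅.
A ∩ B = ∅
A ∩ B = ∅, so A and B are disjoint.

No — A and B share no elements (A ∩ B = ∅), so they are disjoint


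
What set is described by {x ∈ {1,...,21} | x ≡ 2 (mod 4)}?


Checking each candidate:
Condition: x in {1,...,21} with x ≡ 2 (mod 4)
Result = {2, 6, 10, 14, 18}

{2, 6, 10, 14, 18}


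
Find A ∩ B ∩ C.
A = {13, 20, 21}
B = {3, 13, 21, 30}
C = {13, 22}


A ∩ B = {13, 21}
(A ∩ B) ∩ C = {13}

A ∩ B ∩ C = {13}


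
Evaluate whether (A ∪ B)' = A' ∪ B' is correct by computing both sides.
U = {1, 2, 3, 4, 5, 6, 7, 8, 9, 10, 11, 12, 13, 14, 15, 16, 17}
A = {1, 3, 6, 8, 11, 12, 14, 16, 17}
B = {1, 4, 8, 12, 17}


LHS: A ∪ B = {1, 3, 4, 6, 8, 11, 12, 14, 16, 17}
(A ∪ B)' = U \ (A ∪ B) = {2, 5, 7, 9, 10, 13, 15}
A' = {2, 4, 5, 7, 9, 10, 13, 15}, B' = {2, 3, 5, 6, 7, 9, 10, 11, 13, 14, 15, 16}
Claimed RHS: A' ∪ B' = {2, 3, 4, 5, 6, 7, 9, 10, 11, 13, 14, 15, 16}
Identity is INVALID: LHS = {2, 5, 7, 9, 10, 13, 15} but the RHS claimed here equals {2, 3, 4, 5, 6, 7, 9, 10, 11, 13, 14, 15, 16}. The correct form is (A ∪ B)' = A' ∩ B'.

Identity is invalid: (A ∪ B)' = {2, 5, 7, 9, 10, 13, 15} but A' ∪ B' = {2, 3, 4, 5, 6, 7, 9, 10, 11, 13, 14, 15, 16}. The correct De Morgan law is (A ∪ B)' = A' ∩ B'.


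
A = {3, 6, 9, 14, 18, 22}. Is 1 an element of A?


A = {3, 6, 9, 14, 18, 22}
Checking if 1 is in A
1 is not in A → False

1 ∉ A


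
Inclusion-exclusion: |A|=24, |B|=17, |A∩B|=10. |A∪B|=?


|A ∪ B| = |A| + |B| - |A ∩ B|
= 24 + 17 - 10
= 31

|A ∪ B| = 31


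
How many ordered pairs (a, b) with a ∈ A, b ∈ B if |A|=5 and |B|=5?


|A × B| = |A| × |B|
= 5 × 5
= 25

|A × B| = 25


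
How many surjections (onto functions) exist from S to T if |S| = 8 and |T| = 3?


n = |S| = 8, k = |T| = 3. Surjections via inclusion-exclusion:
S(n,k) = Σ(-1)^i × C(k,i) × (k-i)^n, i=0 to k
i=0: (-1)^0×C(3,0)×3^8 = 6561
i=1: (-1)^1×C(3,1)×2^8 = -768
i=2: (-1)^2×C(3,2)×1^8 = 3
i=3: (-1)^3×C(3,3)×0^8 = 0
Total = 5796

Number of surjections = 5796


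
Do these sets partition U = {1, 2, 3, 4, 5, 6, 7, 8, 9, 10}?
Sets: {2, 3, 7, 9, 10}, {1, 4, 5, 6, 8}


A partition requires: (1) non-empty parts, (2) pairwise disjoint, (3) union = U
Parts: {2, 3, 7, 9, 10}, {1, 4, 5, 6, 8}
Union of parts: {1, 2, 3, 4, 5, 6, 7, 8, 9, 10}
U = {1, 2, 3, 4, 5, 6, 7, 8, 9, 10}
All non-empty? True
Pairwise disjoint? True
Covers U? True

Yes, valid partition


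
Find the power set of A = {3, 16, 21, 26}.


|A| = 4, so |P(A)| = 2^4 = 16
Enumerate subsets by cardinality (0 to 4):
∅, {3}, {16}, {21}, {26}, {3, 16}, {3, 21}, {3, 26}, {16, 21}, {16, 26}, {21, 26}, {3, 16, 21}, {3, 16, 26}, {3, 21, 26}, {16, 21, 26}, {3, 16, 21, 26}

P(A) has 16 subsets: ∅, {3}, {16}, {21}, {26}, {3, 16}, {3, 21}, {3, 26}, {16, 21}, {16, 26}, {21, 26}, {3, 16, 21}, {3, 16, 26}, {3, 21, 26}, {16, 21, 26}, {3, 16, 21, 26}


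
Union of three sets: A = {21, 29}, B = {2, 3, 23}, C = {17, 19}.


A ∪ B = {2, 3, 21, 23, 29}
(A ∪ B) ∪ C = {2, 3, 17, 19, 21, 23, 29}

A ∪ B ∪ C = {2, 3, 17, 19, 21, 23, 29}


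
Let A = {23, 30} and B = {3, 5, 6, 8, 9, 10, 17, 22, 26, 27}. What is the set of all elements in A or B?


A ∪ B = all elements in A or B (or both)
A = {23, 30}
B = {3, 5, 6, 8, 9, 10, 17, 22, 26, 27}
A ∪ B = {3, 5, 6, 8, 9, 10, 17, 22, 23, 26, 27, 30}

A ∪ B = {3, 5, 6, 8, 9, 10, 17, 22, 23, 26, 27, 30}


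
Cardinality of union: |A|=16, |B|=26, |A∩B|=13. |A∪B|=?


|A ∪ B| = |A| + |B| - |A ∩ B|
= 16 + 26 - 13
= 29

|A ∪ B| = 29


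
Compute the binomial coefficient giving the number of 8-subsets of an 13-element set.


C(n,k) = n! / (k!(n-k)!)
C(13,8) = 13! / (8!5!)
= 1287

C(13,8) = 1287


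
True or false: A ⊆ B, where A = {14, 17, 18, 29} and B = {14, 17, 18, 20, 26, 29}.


A ⊆ B means every element of A is in B.
All elements of A are in B.
So A ⊆ B.

Yes, A ⊆ B


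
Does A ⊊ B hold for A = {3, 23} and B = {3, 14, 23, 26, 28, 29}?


A ⊂ B requires: A ⊆ B AND A ≠ B.
A ⊆ B? Yes
A = B? No
A ⊂ B: Yes (A is a proper subset of B)

Yes, A ⊂ B


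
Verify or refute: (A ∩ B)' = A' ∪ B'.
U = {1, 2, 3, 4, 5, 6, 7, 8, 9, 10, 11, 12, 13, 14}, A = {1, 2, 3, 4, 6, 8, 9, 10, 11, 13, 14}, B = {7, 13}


LHS: A ∩ B = {13}
(A ∩ B)' = U \ (A ∩ B) = {1, 2, 3, 4, 5, 6, 7, 8, 9, 10, 11, 12, 14}
A' = {5, 7, 12}, B' = {1, 2, 3, 4, 5, 6, 8, 9, 10, 11, 12, 14}
Claimed RHS: A' ∪ B' = {1, 2, 3, 4, 5, 6, 7, 8, 9, 10, 11, 12, 14}
Identity is VALID: LHS = RHS = {1, 2, 3, 4, 5, 6, 7, 8, 9, 10, 11, 12, 14} ✓

Identity is valid. (A ∩ B)' = A' ∪ B' = {1, 2, 3, 4, 5, 6, 7, 8, 9, 10, 11, 12, 14}


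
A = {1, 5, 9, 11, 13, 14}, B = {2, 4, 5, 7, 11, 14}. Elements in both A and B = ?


A = {1, 5, 9, 11, 13, 14}
B = {2, 4, 5, 7, 11, 14}
Region: in both A and B
Elements: {5, 11, 14}

Elements in both A and B: {5, 11, 14}


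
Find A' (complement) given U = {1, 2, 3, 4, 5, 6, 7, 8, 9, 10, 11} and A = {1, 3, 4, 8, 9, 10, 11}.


Aᶜ = U \ A = elements in U but not in A
U = {1, 2, 3, 4, 5, 6, 7, 8, 9, 10, 11}
A = {1, 3, 4, 8, 9, 10, 11}
Aᶜ = {2, 5, 6, 7}

Aᶜ = {2, 5, 6, 7}


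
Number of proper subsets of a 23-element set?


Total subsets = 2^n = 2^23 = 8388608
Proper subsets exclude the set itself: 2^n - 1
= 8388608 - 1
= 8388607

Number of proper subsets = 8388607


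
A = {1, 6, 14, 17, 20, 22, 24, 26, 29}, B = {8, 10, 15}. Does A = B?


Two sets are equal iff they have exactly the same elements.
A = {1, 6, 14, 17, 20, 22, 24, 26, 29}
B = {8, 10, 15}
Differences: {1, 6, 8, 10, 14, 15, 17, 20, 22, 24, 26, 29}
A ≠ B

No, A ≠ B


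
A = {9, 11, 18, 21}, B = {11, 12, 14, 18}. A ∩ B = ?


A ∩ B = elements in both A and B
A = {9, 11, 18, 21}
B = {11, 12, 14, 18}
A ∩ B = {11, 18}

A ∩ B = {11, 18}


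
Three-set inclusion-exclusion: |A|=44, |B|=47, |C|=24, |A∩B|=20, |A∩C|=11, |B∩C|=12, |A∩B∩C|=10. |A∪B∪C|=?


|A∪B∪C| = |A|+|B|+|C| - |A∩B|-|A∩C|-|B∩C| + |A∩B∩C|
= 44+47+24 - 20-11-12 + 10
= 115 - 43 + 10
= 82

|A ∪ B ∪ C| = 82


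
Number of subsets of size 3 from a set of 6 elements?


C(n,k) = n! / (k!(n-k)!)
C(6,3) = 6! / (3!3!)
= 20

C(6,3) = 20


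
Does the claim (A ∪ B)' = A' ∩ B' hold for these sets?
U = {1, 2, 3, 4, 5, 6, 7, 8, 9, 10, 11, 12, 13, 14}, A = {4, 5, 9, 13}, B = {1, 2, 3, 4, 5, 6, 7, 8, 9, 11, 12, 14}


LHS: A ∪ B = {1, 2, 3, 4, 5, 6, 7, 8, 9, 11, 12, 13, 14}
(A ∪ B)' = U \ (A ∪ B) = {10}
A' = {1, 2, 3, 6, 7, 8, 10, 11, 12, 14}, B' = {10, 13}
Claimed RHS: A' ∩ B' = {10}
Identity is VALID: LHS = RHS = {10} ✓

Identity is valid. (A ∪ B)' = A' ∩ B' = {10}


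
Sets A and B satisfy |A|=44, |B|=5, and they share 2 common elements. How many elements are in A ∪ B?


|A ∪ B| = |A| + |B| - |A ∩ B|
= 44 + 5 - 2
= 47

|A ∪ B| = 47


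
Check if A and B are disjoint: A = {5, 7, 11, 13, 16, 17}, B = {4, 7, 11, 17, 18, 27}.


Disjoint means A ∩ B = ∅.
A ∩ B = {7, 11, 17}
A ∩ B ≠ ∅, so A and B are NOT disjoint.

No, A and B are not disjoint (A ∩ B = {7, 11, 17})


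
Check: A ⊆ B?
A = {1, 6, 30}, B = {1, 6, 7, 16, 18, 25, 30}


A ⊆ B means every element of A is in B.
All elements of A are in B.
So A ⊆ B.

Yes, A ⊆ B


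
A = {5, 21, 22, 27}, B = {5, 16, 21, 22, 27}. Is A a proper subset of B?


A ⊂ B requires: A ⊆ B AND A ≠ B.
A ⊆ B? Yes
A = B? No
A ⊂ B: Yes (A is a proper subset of B)

Yes, A ⊂ B


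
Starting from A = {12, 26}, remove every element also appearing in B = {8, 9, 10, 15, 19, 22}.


A \ B = elements in A but not in B
A = {12, 26}
B = {8, 9, 10, 15, 19, 22}
Remove from A any elements in B
A \ B = {12, 26}

A \ B = {12, 26}


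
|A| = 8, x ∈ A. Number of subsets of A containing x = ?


Subsets of A containing x correspond to subsets of A \ {x}, which has 7 elements.
Count = 2^(n-1) = 2^7
= 128

Number of subsets containing x = 128


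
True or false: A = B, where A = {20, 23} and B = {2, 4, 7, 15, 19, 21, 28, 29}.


Two sets are equal iff they have exactly the same elements.
A = {20, 23}
B = {2, 4, 7, 15, 19, 21, 28, 29}
Differences: {2, 4, 7, 15, 19, 20, 21, 23, 28, 29}
A ≠ B

No, A ≠ B


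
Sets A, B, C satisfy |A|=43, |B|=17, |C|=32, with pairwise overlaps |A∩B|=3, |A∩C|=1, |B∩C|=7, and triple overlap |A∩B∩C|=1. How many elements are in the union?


|A∪B∪C| = |A|+|B|+|C| - |A∩B|-|A∩C|-|B∩C| + |A∩B∩C|
= 43+17+32 - 3-1-7 + 1
= 92 - 11 + 1
= 82

|A ∪ B ∪ C| = 82


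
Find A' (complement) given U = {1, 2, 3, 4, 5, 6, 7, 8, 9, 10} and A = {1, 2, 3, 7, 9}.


Aᶜ = U \ A = elements in U but not in A
U = {1, 2, 3, 4, 5, 6, 7, 8, 9, 10}
A = {1, 2, 3, 7, 9}
Aᶜ = {4, 5, 6, 8, 10}

Aᶜ = {4, 5, 6, 8, 10}


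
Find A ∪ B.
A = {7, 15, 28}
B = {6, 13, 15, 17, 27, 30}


A ∪ B = all elements in A or B (or both)
A = {7, 15, 28}
B = {6, 13, 15, 17, 27, 30}
A ∪ B = {6, 7, 13, 15, 17, 27, 28, 30}

A ∪ B = {6, 7, 13, 15, 17, 27, 28, 30}


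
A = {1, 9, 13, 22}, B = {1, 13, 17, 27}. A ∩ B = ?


A ∩ B = elements in both A and B
A = {1, 9, 13, 22}
B = {1, 13, 17, 27}
A ∩ B = {1, 13}

A ∩ B = {1, 13}


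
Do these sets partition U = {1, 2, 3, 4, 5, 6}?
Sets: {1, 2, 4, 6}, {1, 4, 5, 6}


A partition requires: (1) non-empty parts, (2) pairwise disjoint, (3) union = U
Parts: {1, 2, 4, 6}, {1, 4, 5, 6}
Union of parts: {1, 2, 4, 5, 6}
U = {1, 2, 3, 4, 5, 6}
All non-empty? True
Pairwise disjoint? False
Covers U? False

No, not a valid partition


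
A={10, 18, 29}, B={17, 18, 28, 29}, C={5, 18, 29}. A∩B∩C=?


A ∩ B = {18, 29}
(A ∩ B) ∩ C = {18, 29}

A ∩ B ∩ C = {18, 29}


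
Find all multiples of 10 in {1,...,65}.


Checking each candidate:
Condition: multiples of 10 in {1,...,65}
Result = {10, 20, 30, 40, 50, 60}

{10, 20, 30, 40, 50, 60}


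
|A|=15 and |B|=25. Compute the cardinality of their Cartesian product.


|A × B| = |A| × |B|
= 15 × 25
= 375

|A × B| = 375


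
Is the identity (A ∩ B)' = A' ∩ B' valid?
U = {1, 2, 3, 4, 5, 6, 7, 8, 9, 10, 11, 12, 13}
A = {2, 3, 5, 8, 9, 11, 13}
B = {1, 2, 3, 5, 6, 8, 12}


LHS: A ∩ B = {2, 3, 5, 8}
(A ∩ B)' = U \ (A ∩ B) = {1, 4, 6, 7, 9, 10, 11, 12, 13}
A' = {1, 4, 6, 7, 10, 12}, B' = {4, 7, 9, 10, 11, 13}
Claimed RHS: A' ∩ B' = {4, 7, 10}
Identity is INVALID: LHS = {1, 4, 6, 7, 9, 10, 11, 12, 13} but the RHS claimed here equals {4, 7, 10}. The correct form is (A ∩ B)' = A' ∪ B'.

Identity is invalid: (A ∩ B)' = {1, 4, 6, 7, 9, 10, 11, 12, 13} but A' ∩ B' = {4, 7, 10}. The correct De Morgan law is (A ∩ B)' = A' ∪ B'.


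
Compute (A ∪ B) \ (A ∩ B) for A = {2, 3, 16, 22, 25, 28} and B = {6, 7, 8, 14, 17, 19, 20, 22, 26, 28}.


A △ B = (A \ B) ∪ (B \ A) = elements in exactly one of A or B
A \ B = {2, 3, 16, 25}
B \ A = {6, 7, 8, 14, 17, 19, 20, 26}
A △ B = {2, 3, 6, 7, 8, 14, 16, 17, 19, 20, 25, 26}

A △ B = {2, 3, 6, 7, 8, 14, 16, 17, 19, 20, 25, 26}


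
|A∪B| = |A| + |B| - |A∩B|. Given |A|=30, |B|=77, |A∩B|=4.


|A ∪ B| = |A| + |B| - |A ∩ B|
= 30 + 77 - 4
= 103

|A ∪ B| = 103


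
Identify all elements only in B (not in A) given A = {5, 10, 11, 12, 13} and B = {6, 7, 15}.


A = {5, 10, 11, 12, 13}
B = {6, 7, 15}
Region: only in B (not in A)
Elements: {6, 7, 15}

Elements only in B (not in A): {6, 7, 15}


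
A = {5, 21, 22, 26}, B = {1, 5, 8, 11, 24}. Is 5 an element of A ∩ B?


A = {5, 21, 22, 26}, B = {1, 5, 8, 11, 24}
A ∩ B = elements in both A and B
A ∩ B = {5}
Checking if 5 ∈ A ∩ B
5 is in A ∩ B → True

5 ∈ A ∩ B


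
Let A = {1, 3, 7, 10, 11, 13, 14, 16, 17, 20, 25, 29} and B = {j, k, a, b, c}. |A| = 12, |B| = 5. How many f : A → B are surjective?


n = |A| = 12, k = |B| = 5. Surjections via inclusion-exclusion:
S(n,k) = Σ(-1)^i × C(k,i) × (k-i)^n, i=0 to k
i=0: (-1)^0×C(5,0)×5^12 = 244140625
i=1: (-1)^1×C(5,1)×4^12 = -83886080
i=2: (-1)^2×C(5,2)×3^12 = 5314410
i=3: (-1)^3×C(5,3)×2^12 = -40960
i=4: (-1)^4×C(5,4)×1^12 = 5
i=5: (-1)^5×C(5,5)×0^12 = 0
Total = 165528000

Number of surjections = 165528000


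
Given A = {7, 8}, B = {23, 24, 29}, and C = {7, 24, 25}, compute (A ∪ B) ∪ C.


A ∪ B = {7, 8, 23, 24, 29}
(A ∪ B) ∪ C = {7, 8, 23, 24, 25, 29}

A ∪ B ∪ C = {7, 8, 23, 24, 25, 29}


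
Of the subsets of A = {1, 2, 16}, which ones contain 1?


A subset of A contains 1 iff the remaining 2 elements form any subset of A \ {1}.
Count: 2^(n-1) = 2^2 = 4
Subsets containing 1: {1}, {1, 2}, {1, 16}, {1, 2, 16}

Subsets containing 1 (4 total): {1}, {1, 2}, {1, 16}, {1, 2, 16}


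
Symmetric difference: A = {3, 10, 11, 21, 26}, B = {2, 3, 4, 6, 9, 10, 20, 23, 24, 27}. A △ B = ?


A △ B = (A \ B) ∪ (B \ A) = elements in exactly one of A or B
A \ B = {11, 21, 26}
B \ A = {2, 4, 6, 9, 20, 23, 24, 27}
A △ B = {2, 4, 6, 9, 11, 20, 21, 23, 24, 26, 27}

A △ B = {2, 4, 6, 9, 11, 20, 21, 23, 24, 26, 27}


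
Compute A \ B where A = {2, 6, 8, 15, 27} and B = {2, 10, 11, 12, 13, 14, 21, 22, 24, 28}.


A \ B = elements in A but not in B
A = {2, 6, 8, 15, 27}
B = {2, 10, 11, 12, 13, 14, 21, 22, 24, 28}
Remove from A any elements in B
A \ B = {6, 8, 15, 27}

A \ B = {6, 8, 15, 27}


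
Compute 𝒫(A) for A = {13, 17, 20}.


|A| = 3, so |P(A)| = 2^3 = 8
Enumerate subsets by cardinality (0 to 3):
∅, {13}, {17}, {20}, {13, 17}, {13, 20}, {17, 20}, {13, 17, 20}

P(A) has 8 subsets: ∅, {13}, {17}, {20}, {13, 17}, {13, 20}, {17, 20}, {13, 17, 20}


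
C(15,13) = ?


C(n,k) = n! / (k!(n-k)!)
C(15,13) = 15! / (13!2!)
= 105

C(15,13) = 105


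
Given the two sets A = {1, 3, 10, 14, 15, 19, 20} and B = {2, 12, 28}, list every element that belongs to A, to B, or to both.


A ∪ B = all elements in A or B (or both)
A = {1, 3, 10, 14, 15, 19, 20}
B = {2, 12, 28}
A ∪ B = {1, 2, 3, 10, 12, 14, 15, 19, 20, 28}

A ∪ B = {1, 2, 3, 10, 12, 14, 15, 19, 20, 28}


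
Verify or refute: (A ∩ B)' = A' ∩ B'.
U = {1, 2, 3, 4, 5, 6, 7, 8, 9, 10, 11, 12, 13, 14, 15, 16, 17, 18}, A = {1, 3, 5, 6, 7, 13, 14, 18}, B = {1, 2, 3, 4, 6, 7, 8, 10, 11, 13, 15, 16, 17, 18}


LHS: A ∩ B = {1, 3, 6, 7, 13, 18}
(A ∩ B)' = U \ (A ∩ B) = {2, 4, 5, 8, 9, 10, 11, 12, 14, 15, 16, 17}
A' = {2, 4, 8, 9, 10, 11, 12, 15, 16, 17}, B' = {5, 9, 12, 14}
Claimed RHS: A' ∩ B' = {9, 12}
Identity is INVALID: LHS = {2, 4, 5, 8, 9, 10, 11, 12, 14, 15, 16, 17} but the RHS claimed here equals {9, 12}. The correct form is (A ∩ B)' = A' ∪ B'.

Identity is invalid: (A ∩ B)' = {2, 4, 5, 8, 9, 10, 11, 12, 14, 15, 16, 17} but A' ∩ B' = {9, 12}. The correct De Morgan law is (A ∩ B)' = A' ∪ B'.


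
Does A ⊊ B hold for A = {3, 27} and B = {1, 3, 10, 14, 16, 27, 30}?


A ⊂ B requires: A ⊆ B AND A ≠ B.
A ⊆ B? Yes
A = B? No
A ⊂ B: Yes (A is a proper subset of B)

Yes, A ⊂ B


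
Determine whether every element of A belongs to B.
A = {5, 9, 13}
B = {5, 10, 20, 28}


A ⊆ B means every element of A is in B.
Elements in A not in B: {9, 13}
So A ⊄ B.

No, A ⊄ B


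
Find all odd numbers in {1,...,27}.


Checking each candidate:
Condition: odd numbers in {1,...,27}
Result = {1, 3, 5, 7, 9, 11, 13, 15, 17, 19, 21, 23, 25, 27}

{1, 3, 5, 7, 9, 11, 13, 15, 17, 19, 21, 23, 25, 27}


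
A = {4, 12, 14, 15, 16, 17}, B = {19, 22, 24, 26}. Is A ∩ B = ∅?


Disjoint means A ∩ B = ∅.
A ∩ B = ∅
A ∩ B = ∅, so A and B are disjoint.

Yes, A and B are disjoint


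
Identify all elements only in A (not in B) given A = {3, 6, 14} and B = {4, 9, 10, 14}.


A = {3, 6, 14}
B = {4, 9, 10, 14}
Region: only in A (not in B)
Elements: {3, 6}

Elements only in A (not in B): {3, 6}


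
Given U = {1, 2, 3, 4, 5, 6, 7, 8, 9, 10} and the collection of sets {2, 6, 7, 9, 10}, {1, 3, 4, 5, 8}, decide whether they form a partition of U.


A partition requires: (1) non-empty parts, (2) pairwise disjoint, (3) union = U
Parts: {2, 6, 7, 9, 10}, {1, 3, 4, 5, 8}
Union of parts: {1, 2, 3, 4, 5, 6, 7, 8, 9, 10}
U = {1, 2, 3, 4, 5, 6, 7, 8, 9, 10}
All non-empty? True
Pairwise disjoint? True
Covers U? True

Yes, valid partition


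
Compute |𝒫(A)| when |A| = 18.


Number of subsets = 2^n
= 2^18
= 262144

|P(A)| = 262144


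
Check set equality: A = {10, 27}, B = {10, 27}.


Two sets are equal iff they have exactly the same elements.
A = {10, 27}
B = {10, 27}
Same elements → A = B

Yes, A = B


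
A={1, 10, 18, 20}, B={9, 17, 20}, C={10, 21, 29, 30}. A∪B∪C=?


A ∪ B = {1, 9, 10, 17, 18, 20}
(A ∪ B) ∪ C = {1, 9, 10, 17, 18, 20, 21, 29, 30}

A ∪ B ∪ C = {1, 9, 10, 17, 18, 20, 21, 29, 30}


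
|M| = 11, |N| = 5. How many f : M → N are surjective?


n = |M| = 11, k = |N| = 5. Surjections via inclusion-exclusion:
S(n,k) = Σ(-1)^i × C(k,i) × (k-i)^n, i=0 to k
i=0: (-1)^0×C(5,0)×5^11 = 48828125
i=1: (-1)^1×C(5,1)×4^11 = -20971520
i=2: (-1)^2×C(5,2)×3^11 = 1771470
i=3: (-1)^3×C(5,3)×2^11 = -20480
i=4: (-1)^4×C(5,4)×1^11 = 5
i=5: (-1)^5×C(5,5)×0^11 = 0
Total = 29607600

Number of surjections = 29607600


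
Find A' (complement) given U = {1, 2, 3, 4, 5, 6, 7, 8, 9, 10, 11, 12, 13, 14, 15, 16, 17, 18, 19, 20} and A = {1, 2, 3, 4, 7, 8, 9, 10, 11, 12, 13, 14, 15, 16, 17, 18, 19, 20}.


Aᶜ = U \ A = elements in U but not in A
U = {1, 2, 3, 4, 5, 6, 7, 8, 9, 10, 11, 12, 13, 14, 15, 16, 17, 18, 19, 20}
A = {1, 2, 3, 4, 7, 8, 9, 10, 11, 12, 13, 14, 15, 16, 17, 18, 19, 20}
Aᶜ = {5, 6}

Aᶜ = {5, 6}


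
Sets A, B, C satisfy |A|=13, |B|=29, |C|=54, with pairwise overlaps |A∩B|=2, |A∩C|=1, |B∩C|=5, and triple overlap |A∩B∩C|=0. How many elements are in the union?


|A∪B∪C| = |A|+|B|+|C| - |A∩B|-|A∩C|-|B∩C| + |A∩B∩C|
= 13+29+54 - 2-1-5 + 0
= 96 - 8 + 0
= 88

|A ∪ B ∪ C| = 88


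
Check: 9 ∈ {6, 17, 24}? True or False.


A = {6, 17, 24}
Checking if 9 is in A
9 is not in A → False

9 ∉ A


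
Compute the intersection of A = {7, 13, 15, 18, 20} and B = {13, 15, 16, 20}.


A ∩ B = elements in both A and B
A = {7, 13, 15, 18, 20}
B = {13, 15, 16, 20}
A ∩ B = {13, 15, 20}

A ∩ B = {13, 15, 20}


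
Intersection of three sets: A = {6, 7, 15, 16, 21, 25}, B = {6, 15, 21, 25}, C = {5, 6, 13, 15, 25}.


A ∩ B = {6, 15, 21, 25}
(A ∩ B) ∩ C = {6, 15, 25}

A ∩ B ∩ C = {6, 15, 25}


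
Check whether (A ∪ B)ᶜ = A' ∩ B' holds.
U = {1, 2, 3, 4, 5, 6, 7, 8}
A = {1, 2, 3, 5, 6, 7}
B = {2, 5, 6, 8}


LHS: A ∪ B = {1, 2, 3, 5, 6, 7, 8}
(A ∪ B)' = U \ (A ∪ B) = {4}
A' = {4, 8}, B' = {1, 3, 4, 7}
Claimed RHS: A' ∩ B' = {4}
Identity is VALID: LHS = RHS = {4} ✓

Identity is valid. (A ∪ B)' = A' ∩ B' = {4}


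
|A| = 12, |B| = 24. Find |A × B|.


|A × B| = |A| × |B|
= 12 × 24
= 288

|A × B| = 288


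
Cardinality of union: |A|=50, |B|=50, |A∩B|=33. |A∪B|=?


|A ∪ B| = |A| + |B| - |A ∩ B|
= 50 + 50 - 33
= 67

|A ∪ B| = 67


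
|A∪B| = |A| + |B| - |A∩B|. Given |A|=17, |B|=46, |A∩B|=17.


|A ∪ B| = |A| + |B| - |A ∩ B|
= 17 + 46 - 17
= 46

|A ∪ B| = 46


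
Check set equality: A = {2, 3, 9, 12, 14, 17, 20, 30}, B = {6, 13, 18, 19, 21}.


Two sets are equal iff they have exactly the same elements.
A = {2, 3, 9, 12, 14, 17, 20, 30}
B = {6, 13, 18, 19, 21}
Differences: {2, 3, 6, 9, 12, 13, 14, 17, 18, 19, 20, 21, 30}
A ≠ B

No, A ≠ B


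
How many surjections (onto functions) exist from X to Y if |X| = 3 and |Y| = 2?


n = |X| = 3, k = |Y| = 2. Surjections via inclusion-exclusion:
S(n,k) = Σ(-1)^i × C(k,i) × (k-i)^n, i=0 to k
i=0: (-1)^0×C(2,0)×2^3 = 8
i=1: (-1)^1×C(2,1)×1^3 = -2
i=2: (-1)^2×C(2,2)×0^3 = 0
Total = 6

Number of surjections = 6


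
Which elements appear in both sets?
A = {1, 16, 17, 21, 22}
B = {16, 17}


A ∩ B = elements in both A and B
A = {1, 16, 17, 21, 22}
B = {16, 17}
A ∩ B = {16, 17}

A ∩ B = {16, 17}


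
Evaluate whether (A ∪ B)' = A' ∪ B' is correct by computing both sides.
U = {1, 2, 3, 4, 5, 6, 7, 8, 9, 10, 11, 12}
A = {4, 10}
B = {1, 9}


LHS: A ∪ B = {1, 4, 9, 10}
(A ∪ B)' = U \ (A ∪ B) = {2, 3, 5, 6, 7, 8, 11, 12}
A' = {1, 2, 3, 5, 6, 7, 8, 9, 11, 12}, B' = {2, 3, 4, 5, 6, 7, 8, 10, 11, 12}
Claimed RHS: A' ∪ B' = {1, 2, 3, 4, 5, 6, 7, 8, 9, 10, 11, 12}
Identity is INVALID: LHS = {2, 3, 5, 6, 7, 8, 11, 12} but the RHS claimed here equals {1, 2, 3, 4, 5, 6, 7, 8, 9, 10, 11, 12}. The correct form is (A ∪ B)' = A' ∩ B'.

Identity is invalid: (A ∪ B)' = {2, 3, 5, 6, 7, 8, 11, 12} but A' ∪ B' = {1, 2, 3, 4, 5, 6, 7, 8, 9, 10, 11, 12}. The correct De Morgan law is (A ∪ B)' = A' ∩ B'.


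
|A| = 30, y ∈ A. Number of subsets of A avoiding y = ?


Subsets of A avoiding y are subsets of A \ {y}, which has 29 elements.
Count = 2^(n-1) = 2^29
= 536870912

Number of subsets avoiding y = 536870912


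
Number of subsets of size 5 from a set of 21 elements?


C(n,k) = n! / (k!(n-k)!)
C(21,5) = 21! / (5!16!)
= 20349

C(21,5) = 20349


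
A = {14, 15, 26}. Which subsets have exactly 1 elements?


|A| = 3, so A has C(3,1) = 3 subsets of size 1.
Enumerate by choosing 1 elements from A at a time:
{14}, {15}, {26}

1-element subsets (3 total): {14}, {15}, {26}


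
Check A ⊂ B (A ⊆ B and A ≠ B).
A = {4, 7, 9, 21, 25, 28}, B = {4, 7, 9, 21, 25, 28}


A ⊂ B requires: A ⊆ B AND A ≠ B.
A ⊆ B? Yes
A = B? Yes
A = B, so A is not a PROPER subset.

No, A is not a proper subset of B


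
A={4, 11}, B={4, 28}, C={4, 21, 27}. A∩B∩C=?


A ∩ B = {4}
(A ∩ B) ∩ C = {4}

A ∩ B ∩ C = {4}


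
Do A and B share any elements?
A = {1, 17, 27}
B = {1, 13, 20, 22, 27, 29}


Disjoint means A ∩ B = ∅.
A ∩ B = {1, 27}
A ∩ B ≠ ∅, so A and B are NOT disjoint.

Yes — A and B share the element(s) of A ∩ B = {1, 27}, so they are not disjoint


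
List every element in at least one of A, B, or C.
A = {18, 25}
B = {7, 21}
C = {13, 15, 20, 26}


A ∪ B = {7, 18, 21, 25}
(A ∪ B) ∪ C = {7, 13, 15, 18, 20, 21, 25, 26}

A ∪ B ∪ C = {7, 13, 15, 18, 20, 21, 25, 26}


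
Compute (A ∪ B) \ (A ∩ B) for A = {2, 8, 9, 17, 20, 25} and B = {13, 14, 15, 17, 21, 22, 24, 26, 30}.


A △ B = (A \ B) ∪ (B \ A) = elements in exactly one of A or B
A \ B = {2, 8, 9, 20, 25}
B \ A = {13, 14, 15, 21, 22, 24, 26, 30}
A △ B = {2, 8, 9, 13, 14, 15, 20, 21, 22, 24, 25, 26, 30}

A △ B = {2, 8, 9, 13, 14, 15, 20, 21, 22, 24, 25, 26, 30}


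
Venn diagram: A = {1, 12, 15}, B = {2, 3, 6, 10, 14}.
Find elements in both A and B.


A = {1, 12, 15}
B = {2, 3, 6, 10, 14}
Region: in both A and B
Elements: ∅

Elements in both A and B: ∅


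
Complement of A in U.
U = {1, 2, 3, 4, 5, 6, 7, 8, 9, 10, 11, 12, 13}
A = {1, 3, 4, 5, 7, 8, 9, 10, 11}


Aᶜ = U \ A = elements in U but not in A
U = {1, 2, 3, 4, 5, 6, 7, 8, 9, 10, 11, 12, 13}
A = {1, 3, 4, 5, 7, 8, 9, 10, 11}
Aᶜ = {2, 6, 12, 13}

Aᶜ = {2, 6, 12, 13}


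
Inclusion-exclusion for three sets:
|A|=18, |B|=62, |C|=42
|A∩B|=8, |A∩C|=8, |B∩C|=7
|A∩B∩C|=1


|A∪B∪C| = |A|+|B|+|C| - |A∩B|-|A∩C|-|B∩C| + |A∩B∩C|
= 18+62+42 - 8-8-7 + 1
= 122 - 23 + 1
= 100

|A ∪ B ∪ C| = 100


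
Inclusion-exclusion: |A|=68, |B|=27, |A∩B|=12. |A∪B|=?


|A ∪ B| = |A| + |B| - |A ∩ B|
= 68 + 27 - 12
= 83

|A ∪ B| = 83


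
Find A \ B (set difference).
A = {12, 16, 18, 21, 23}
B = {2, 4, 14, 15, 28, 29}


A \ B = elements in A but not in B
A = {12, 16, 18, 21, 23}
B = {2, 4, 14, 15, 28, 29}
Remove from A any elements in B
A \ B = {12, 16, 18, 21, 23}

A \ B = {12, 16, 18, 21, 23}


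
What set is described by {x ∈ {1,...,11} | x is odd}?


Checking each candidate:
Condition: odd numbers in {1,...,11}
Result = {1, 3, 5, 7, 9, 11}

{1, 3, 5, 7, 9, 11}


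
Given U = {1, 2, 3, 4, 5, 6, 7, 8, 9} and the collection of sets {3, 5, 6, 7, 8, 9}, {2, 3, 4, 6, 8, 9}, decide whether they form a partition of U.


A partition requires: (1) non-empty parts, (2) pairwise disjoint, (3) union = U
Parts: {3, 5, 6, 7, 8, 9}, {2, 3, 4, 6, 8, 9}
Union of parts: {2, 3, 4, 5, 6, 7, 8, 9}
U = {1, 2, 3, 4, 5, 6, 7, 8, 9}
All non-empty? True
Pairwise disjoint? False
Covers U? False

No, not a valid partition


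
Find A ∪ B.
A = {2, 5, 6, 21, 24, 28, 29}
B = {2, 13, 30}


A ∪ B = all elements in A or B (or both)
A = {2, 5, 6, 21, 24, 28, 29}
B = {2, 13, 30}
A ∪ B = {2, 5, 6, 13, 21, 24, 28, 29, 30}

A ∪ B = {2, 5, 6, 13, 21, 24, 28, 29, 30}


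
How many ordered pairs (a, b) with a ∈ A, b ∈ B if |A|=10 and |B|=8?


|A × B| = |A| × |B|
= 10 × 8
= 80

|A × B| = 80


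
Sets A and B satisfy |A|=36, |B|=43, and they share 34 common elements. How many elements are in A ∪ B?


|A ∪ B| = |A| + |B| - |A ∩ B|
= 36 + 43 - 34
= 45

|A ∪ B| = 45


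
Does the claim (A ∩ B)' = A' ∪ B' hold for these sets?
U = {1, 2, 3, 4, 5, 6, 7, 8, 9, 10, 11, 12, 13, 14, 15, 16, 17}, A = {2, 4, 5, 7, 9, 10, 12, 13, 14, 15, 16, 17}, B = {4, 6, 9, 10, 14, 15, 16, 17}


LHS: A ∩ B = {4, 9, 10, 14, 15, 16, 17}
(A ∩ B)' = U \ (A ∩ B) = {1, 2, 3, 5, 6, 7, 8, 11, 12, 13}
A' = {1, 3, 6, 8, 11}, B' = {1, 2, 3, 5, 7, 8, 11, 12, 13}
Claimed RHS: A' ∪ B' = {1, 2, 3, 5, 6, 7, 8, 11, 12, 13}
Identity is VALID: LHS = RHS = {1, 2, 3, 5, 6, 7, 8, 11, 12, 13} ✓

Identity is valid. (A ∩ B)' = A' ∪ B' = {1, 2, 3, 5, 6, 7, 8, 11, 12, 13}


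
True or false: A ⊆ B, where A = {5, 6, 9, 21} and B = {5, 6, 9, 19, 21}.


A ⊆ B means every element of A is in B.
All elements of A are in B.
So A ⊆ B.

Yes, A ⊆ B


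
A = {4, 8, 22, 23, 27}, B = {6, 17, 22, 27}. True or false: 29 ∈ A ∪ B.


A = {4, 8, 22, 23, 27}, B = {6, 17, 22, 27}
A ∪ B = all elements in A or B
A ∪ B = {4, 6, 8, 17, 22, 23, 27}
Checking if 29 ∈ A ∪ B
29 is not in A ∪ B → False

29 ∉ A ∪ B


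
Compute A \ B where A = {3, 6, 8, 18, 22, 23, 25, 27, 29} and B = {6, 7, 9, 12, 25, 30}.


A \ B = elements in A but not in B
A = {3, 6, 8, 18, 22, 23, 25, 27, 29}
B = {6, 7, 9, 12, 25, 30}
Remove from A any elements in B
A \ B = {3, 8, 18, 22, 23, 27, 29}

A \ B = {3, 8, 18, 22, 23, 27, 29}


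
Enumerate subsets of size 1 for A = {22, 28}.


|A| = 2, so A has C(2,1) = 2 subsets of size 1.
Enumerate by choosing 1 elements from A at a time:
{22}, {28}

1-element subsets (2 total): {22}, {28}


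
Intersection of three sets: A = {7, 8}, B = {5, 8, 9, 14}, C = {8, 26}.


A ∩ B = {8}
(A ∩ B) ∩ C = {8}

A ∩ B ∩ C = {8}


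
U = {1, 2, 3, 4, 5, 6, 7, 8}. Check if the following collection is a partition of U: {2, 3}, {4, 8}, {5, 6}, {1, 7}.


A partition requires: (1) non-empty parts, (2) pairwise disjoint, (3) union = U
Parts: {2, 3}, {4, 8}, {5, 6}, {1, 7}
Union of parts: {1, 2, 3, 4, 5, 6, 7, 8}
U = {1, 2, 3, 4, 5, 6, 7, 8}
All non-empty? True
Pairwise disjoint? True
Covers U? True

Yes, valid partition


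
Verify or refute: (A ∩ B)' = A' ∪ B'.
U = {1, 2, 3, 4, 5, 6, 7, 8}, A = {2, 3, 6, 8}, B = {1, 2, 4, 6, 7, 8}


LHS: A ∩ B = {2, 6, 8}
(A ∩ B)' = U \ (A ∩ B) = {1, 3, 4, 5, 7}
A' = {1, 4, 5, 7}, B' = {3, 5}
Claimed RHS: A' ∪ B' = {1, 3, 4, 5, 7}
Identity is VALID: LHS = RHS = {1, 3, 4, 5, 7} ✓

Identity is valid. (A ∩ B)' = A' ∪ B' = {1, 3, 4, 5, 7}


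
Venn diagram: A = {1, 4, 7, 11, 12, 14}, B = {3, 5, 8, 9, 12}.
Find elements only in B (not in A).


A = {1, 4, 7, 11, 12, 14}
B = {3, 5, 8, 9, 12}
Region: only in B (not in A)
Elements: {3, 5, 8, 9}

Elements only in B (not in A): {3, 5, 8, 9}


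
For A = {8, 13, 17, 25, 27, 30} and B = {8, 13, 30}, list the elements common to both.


A ∩ B = elements in both A and B
A = {8, 13, 17, 25, 27, 30}
B = {8, 13, 30}
A ∩ B = {8, 13, 30}

A ∩ B = {8, 13, 30}


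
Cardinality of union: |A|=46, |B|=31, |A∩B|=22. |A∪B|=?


|A ∪ B| = |A| + |B| - |A ∩ B|
= 46 + 31 - 22
= 55

|A ∪ B| = 55


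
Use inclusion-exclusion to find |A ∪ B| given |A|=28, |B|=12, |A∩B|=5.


|A ∪ B| = |A| + |B| - |A ∩ B|
= 28 + 12 - 5
= 35

|A ∪ B| = 35


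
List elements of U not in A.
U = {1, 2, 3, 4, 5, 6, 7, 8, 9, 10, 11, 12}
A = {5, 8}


Aᶜ = U \ A = elements in U but not in A
U = {1, 2, 3, 4, 5, 6, 7, 8, 9, 10, 11, 12}
A = {5, 8}
Aᶜ = {1, 2, 3, 4, 6, 7, 9, 10, 11, 12}

Aᶜ = {1, 2, 3, 4, 6, 7, 9, 10, 11, 12}


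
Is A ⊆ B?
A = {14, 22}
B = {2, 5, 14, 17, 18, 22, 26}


A ⊆ B means every element of A is in B.
All elements of A are in B.
So A ⊆ B.

Yes, A ⊆ B


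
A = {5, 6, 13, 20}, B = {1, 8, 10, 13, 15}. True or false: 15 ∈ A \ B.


A = {5, 6, 13, 20}, B = {1, 8, 10, 13, 15}
A \ B = elements in A but not in B
A \ B = {5, 6, 20}
Checking if 15 ∈ A \ B
15 is not in A \ B → False

15 ∉ A \ B


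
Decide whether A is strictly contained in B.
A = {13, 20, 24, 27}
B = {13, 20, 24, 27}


A ⊂ B requires: A ⊆ B AND A ≠ B.
A ⊆ B? Yes
A = B? Yes
A = B, so A is not a PROPER subset.

No, A is not a proper subset of B


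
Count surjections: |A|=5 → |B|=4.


n = |A| = 5, k = |B| = 4. Surjections via inclusion-exclusion:
S(n,k) = Σ(-1)^i × C(k,i) × (k-i)^n, i=0 to k
i=0: (-1)^0×C(4,0)×4^5 = 1024
i=1: (-1)^1×C(4,1)×3^5 = -972
i=2: (-1)^2×C(4,2)×2^5 = 192
i=3: (-1)^3×C(4,3)×1^5 = -4
i=4: (-1)^4×C(4,4)×0^5 = 0
Total = 240

Number of surjections = 240


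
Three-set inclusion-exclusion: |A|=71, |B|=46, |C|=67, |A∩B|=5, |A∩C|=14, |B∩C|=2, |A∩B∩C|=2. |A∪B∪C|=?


|A∪B∪C| = |A|+|B|+|C| - |A∩B|-|A∩C|-|B∩C| + |A∩B∩C|
= 71+46+67 - 5-14-2 + 2
= 184 - 21 + 2
= 165

|A ∪ B ∪ C| = 165


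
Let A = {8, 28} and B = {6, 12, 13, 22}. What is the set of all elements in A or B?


A ∪ B = all elements in A or B (or both)
A = {8, 28}
B = {6, 12, 13, 22}
A ∪ B = {6, 8, 12, 13, 22, 28}

A ∪ B = {6, 8, 12, 13, 22, 28}


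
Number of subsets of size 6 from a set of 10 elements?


C(n,k) = n! / (k!(n-k)!)
C(10,6) = 10! / (6!4!)
= 210

C(10,6) = 210


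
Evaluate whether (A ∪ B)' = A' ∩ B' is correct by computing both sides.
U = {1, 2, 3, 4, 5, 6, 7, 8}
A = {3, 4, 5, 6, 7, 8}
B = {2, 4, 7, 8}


LHS: A ∪ B = {2, 3, 4, 5, 6, 7, 8}
(A ∪ B)' = U \ (A ∪ B) = {1}
A' = {1, 2}, B' = {1, 3, 5, 6}
Claimed RHS: A' ∩ B' = {1}
Identity is VALID: LHS = RHS = {1} ✓

Identity is valid. (A ∪ B)' = A' ∩ B' = {1}


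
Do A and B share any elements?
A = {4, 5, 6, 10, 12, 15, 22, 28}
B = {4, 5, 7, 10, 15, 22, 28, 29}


Disjoint means A ∩ B = ∅.
A ∩ B = {4, 5, 10, 15, 22, 28}
A ∩ B ≠ ∅, so A and B are NOT disjoint.

Yes — A and B share the element(s) of A ∩ B = {4, 5, 10, 15, 22, 28}, so they are not disjoint


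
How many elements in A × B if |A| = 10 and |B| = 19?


|A × B| = |A| × |B|
= 10 × 19
= 190

|A × B| = 190


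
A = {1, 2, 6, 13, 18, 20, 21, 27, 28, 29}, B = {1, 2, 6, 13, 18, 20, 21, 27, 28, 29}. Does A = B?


Two sets are equal iff they have exactly the same elements.
A = {1, 2, 6, 13, 18, 20, 21, 27, 28, 29}
B = {1, 2, 6, 13, 18, 20, 21, 27, 28, 29}
Same elements → A = B

Yes, A = B


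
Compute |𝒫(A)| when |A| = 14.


Number of subsets = 2^n
= 2^14
= 16384

|P(A)| = 16384


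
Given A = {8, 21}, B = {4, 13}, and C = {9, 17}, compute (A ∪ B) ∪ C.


A ∪ B = {4, 8, 13, 21}
(A ∪ B) ∪ C = {4, 8, 9, 13, 17, 21}

A ∪ B ∪ C = {4, 8, 9, 13, 17, 21}


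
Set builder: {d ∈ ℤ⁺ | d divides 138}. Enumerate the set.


Checking each candidate:
Condition: positive divisors of 138
Result = {1, 2, 3, 6, 23, 46, 69, 138}

{1, 2, 3, 6, 23, 46, 69, 138}


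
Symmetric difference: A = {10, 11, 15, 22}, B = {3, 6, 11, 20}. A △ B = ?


A △ B = (A \ B) ∪ (B \ A) = elements in exactly one of A or B
A \ B = {10, 15, 22}
B \ A = {3, 6, 20}
A △ B = {3, 6, 10, 15, 20, 22}

A △ B = {3, 6, 10, 15, 20, 22}


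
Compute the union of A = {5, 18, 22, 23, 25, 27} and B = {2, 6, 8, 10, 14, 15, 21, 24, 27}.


A ∪ B = all elements in A or B (or both)
A = {5, 18, 22, 23, 25, 27}
B = {2, 6, 8, 10, 14, 15, 21, 24, 27}
A ∪ B = {2, 5, 6, 8, 10, 14, 15, 18, 21, 22, 23, 24, 25, 27}

A ∪ B = {2, 5, 6, 8, 10, 14, 15, 18, 21, 22, 23, 24, 25, 27}


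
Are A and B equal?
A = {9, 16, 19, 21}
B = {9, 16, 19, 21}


Two sets are equal iff they have exactly the same elements.
A = {9, 16, 19, 21}
B = {9, 16, 19, 21}
Same elements → A = B

Yes, A = B


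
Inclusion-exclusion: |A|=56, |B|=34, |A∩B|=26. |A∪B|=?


|A ∪ B| = |A| + |B| - |A ∩ B|
= 56 + 34 - 26
= 64

|A ∪ B| = 64


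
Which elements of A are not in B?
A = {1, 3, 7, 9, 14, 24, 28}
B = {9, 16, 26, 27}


A \ B = elements in A but not in B
A = {1, 3, 7, 9, 14, 24, 28}
B = {9, 16, 26, 27}
Remove from A any elements in B
A \ B = {1, 3, 7, 14, 24, 28}

A \ B = {1, 3, 7, 14, 24, 28}


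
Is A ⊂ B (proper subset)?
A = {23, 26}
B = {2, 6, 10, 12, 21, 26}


A ⊂ B requires: A ⊆ B AND A ≠ B.
A ⊆ B? No
A ⊄ B, so A is not a proper subset.

No, A is not a proper subset of B


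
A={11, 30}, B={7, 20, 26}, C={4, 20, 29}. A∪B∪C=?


A ∪ B = {7, 11, 20, 26, 30}
(A ∪ B) ∪ C = {4, 7, 11, 20, 26, 29, 30}

A ∪ B ∪ C = {4, 7, 11, 20, 26, 29, 30}


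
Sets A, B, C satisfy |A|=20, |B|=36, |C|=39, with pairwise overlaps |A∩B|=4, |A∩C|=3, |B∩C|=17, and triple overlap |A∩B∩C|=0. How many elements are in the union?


|A∪B∪C| = |A|+|B|+|C| - |A∩B|-|A∩C|-|B∩C| + |A∩B∩C|
= 20+36+39 - 4-3-17 + 0
= 95 - 24 + 0
= 71

|A ∪ B ∪ C| = 71


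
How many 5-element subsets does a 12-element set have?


C(n,k) = n! / (k!(n-k)!)
C(12,5) = 12! / (5!7!)
= 792

C(12,5) = 792


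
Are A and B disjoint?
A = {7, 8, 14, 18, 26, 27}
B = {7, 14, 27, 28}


Disjoint means A ∩ B = ∅.
A ∩ B = {7, 14, 27}
A ∩ B ≠ ∅, so A and B are NOT disjoint.

No, A and B are not disjoint (A ∩ B = {7, 14, 27})


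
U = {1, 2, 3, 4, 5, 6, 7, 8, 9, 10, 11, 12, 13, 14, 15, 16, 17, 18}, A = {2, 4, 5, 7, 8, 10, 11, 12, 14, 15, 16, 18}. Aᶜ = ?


Aᶜ = U \ A = elements in U but not in A
U = {1, 2, 3, 4, 5, 6, 7, 8, 9, 10, 11, 12, 13, 14, 15, 16, 17, 18}
A = {2, 4, 5, 7, 8, 10, 11, 12, 14, 15, 16, 18}
Aᶜ = {1, 3, 6, 9, 13, 17}

Aᶜ = {1, 3, 6, 9, 13, 17}


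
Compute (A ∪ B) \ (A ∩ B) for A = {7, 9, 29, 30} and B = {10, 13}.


A △ B = (A \ B) ∪ (B \ A) = elements in exactly one of A or B
A \ B = {7, 9, 29, 30}
B \ A = {10, 13}
A △ B = {7, 9, 10, 13, 29, 30}

A △ B = {7, 9, 10, 13, 29, 30}


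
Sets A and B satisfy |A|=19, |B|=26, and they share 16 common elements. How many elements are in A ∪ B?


|A ∪ B| = |A| + |B| - |A ∩ B|
= 19 + 26 - 16
= 29

|A ∪ B| = 29


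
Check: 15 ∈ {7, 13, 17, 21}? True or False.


A = {7, 13, 17, 21}
Checking if 15 is in A
15 is not in A → False

15 ∉ A


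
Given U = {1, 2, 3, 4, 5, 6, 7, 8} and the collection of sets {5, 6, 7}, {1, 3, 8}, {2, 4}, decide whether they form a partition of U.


A partition requires: (1) non-empty parts, (2) pairwise disjoint, (3) union = U
Parts: {5, 6, 7}, {1, 3, 8}, {2, 4}
Union of parts: {1, 2, 3, 4, 5, 6, 7, 8}
U = {1, 2, 3, 4, 5, 6, 7, 8}
All non-empty? True
Pairwise disjoint? True
Covers U? True

Yes, valid partition


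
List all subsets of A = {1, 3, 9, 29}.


|A| = 4, so |P(A)| = 2^4 = 16
Enumerate subsets by cardinality (0 to 4):
∅, {1}, {3}, {9}, {29}, {1, 3}, {1, 9}, {1, 29}, {3, 9}, {3, 29}, {9, 29}, {1, 3, 9}, {1, 3, 29}, {1, 9, 29}, {3, 9, 29}, {1, 3, 9, 29}

P(A) has 16 subsets: ∅, {1}, {3}, {9}, {29}, {1, 3}, {1, 9}, {1, 29}, {3, 9}, {3, 29}, {9, 29}, {1, 3, 9}, {1, 3, 29}, {1, 9, 29}, {3, 9, 29}, {1, 3, 9, 29}


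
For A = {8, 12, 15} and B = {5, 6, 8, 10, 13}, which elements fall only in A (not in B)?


A = {8, 12, 15}
B = {5, 6, 8, 10, 13}
Region: only in A (not in B)
Elements: {12, 15}

Elements only in A (not in B): {12, 15}


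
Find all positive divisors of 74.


Checking each candidate:
Condition: positive divisors of 74
Result = {1, 2, 37, 74}

{1, 2, 37, 74}


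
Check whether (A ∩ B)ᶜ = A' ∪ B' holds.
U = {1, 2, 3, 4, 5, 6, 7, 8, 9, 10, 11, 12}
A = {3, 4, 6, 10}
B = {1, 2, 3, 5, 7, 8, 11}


LHS: A ∩ B = {3}
(A ∩ B)' = U \ (A ∩ B) = {1, 2, 4, 5, 6, 7, 8, 9, 10, 11, 12}
A' = {1, 2, 5, 7, 8, 9, 11, 12}, B' = {4, 6, 9, 10, 12}
Claimed RHS: A' ∪ B' = {1, 2, 4, 5, 6, 7, 8, 9, 10, 11, 12}
Identity is VALID: LHS = RHS = {1, 2, 4, 5, 6, 7, 8, 9, 10, 11, 12} ✓

Identity is valid. (A ∩ B)' = A' ∪ B' = {1, 2, 4, 5, 6, 7, 8, 9, 10, 11, 12}


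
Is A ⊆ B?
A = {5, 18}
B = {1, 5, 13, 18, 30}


A ⊆ B means every element of A is in B.
All elements of A are in B.
So A ⊆ B.

Yes, A ⊆ B


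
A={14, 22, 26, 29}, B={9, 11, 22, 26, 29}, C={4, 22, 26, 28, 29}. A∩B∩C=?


A ∩ B = {22, 26, 29}
(A ∩ B) ∩ C = {22, 26, 29}

A ∩ B ∩ C = {22, 26, 29}


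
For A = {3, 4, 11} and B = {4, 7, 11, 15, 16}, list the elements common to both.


A ∩ B = elements in both A and B
A = {3, 4, 11}
B = {4, 7, 11, 15, 16}
A ∩ B = {4, 11}

A ∩ B = {4, 11}


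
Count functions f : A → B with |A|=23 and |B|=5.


Each of |A| = 23 inputs maps to any of |B| = 5 outputs.
# functions = |B|^|A| = 5^23
= 11920928955078125

Number of functions = 11920928955078125


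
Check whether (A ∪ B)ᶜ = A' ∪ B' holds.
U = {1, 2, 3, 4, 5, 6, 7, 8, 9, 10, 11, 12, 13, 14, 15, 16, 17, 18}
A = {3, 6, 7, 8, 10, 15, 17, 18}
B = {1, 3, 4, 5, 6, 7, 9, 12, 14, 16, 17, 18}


LHS: A ∪ B = {1, 3, 4, 5, 6, 7, 8, 9, 10, 12, 14, 15, 16, 17, 18}
(A ∪ B)' = U \ (A ∪ B) = {2, 11, 13}
A' = {1, 2, 4, 5, 9, 11, 12, 13, 14, 16}, B' = {2, 8, 10, 11, 13, 15}
Claimed RHS: A' ∪ B' = {1, 2, 4, 5, 8, 9, 10, 11, 12, 13, 14, 15, 16}
Identity is INVALID: LHS = {2, 11, 13} but the RHS claimed here equals {1, 2, 4, 5, 8, 9, 10, 11, 12, 13, 14, 15, 16}. The correct form is (A ∪ B)' = A' ∩ B'.

Identity is invalid: (A ∪ B)' = {2, 11, 13} but A' ∪ B' = {1, 2, 4, 5, 8, 9, 10, 11, 12, 13, 14, 15, 16}. The correct De Morgan law is (A ∪ B)' = A' ∩ B'.


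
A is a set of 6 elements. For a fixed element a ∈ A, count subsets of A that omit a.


Subsets of A avoiding a are subsets of A \ {a}, which has 5 elements.
Count = 2^(n-1) = 2^5
= 32

Number of subsets avoiding a = 32


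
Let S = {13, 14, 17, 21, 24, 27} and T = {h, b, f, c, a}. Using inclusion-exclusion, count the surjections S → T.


n = |S| = 6, k = |T| = 5. Surjections via inclusion-exclusion:
S(n,k) = Σ(-1)^i × C(k,i) × (k-i)^n, i=0 to k
i=0: (-1)^0×C(5,0)×5^6 = 15625
i=1: (-1)^1×C(5,1)×4^6 = -20480
i=2: (-1)^2×C(5,2)×3^6 = 7290
i=3: (-1)^3×C(5,3)×2^6 = -640
i=4: (-1)^4×C(5,4)×1^6 = 5
i=5: (-1)^5×C(5,5)×0^6 = 0
Total = 1800

Number of surjections = 1800


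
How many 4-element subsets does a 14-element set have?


C(n,k) = n! / (k!(n-k)!)
C(14,4) = 14! / (4!10!)
= 1001

C(14,4) = 1001


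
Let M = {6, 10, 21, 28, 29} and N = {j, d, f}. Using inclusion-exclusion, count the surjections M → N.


n = |M| = 5, k = |N| = 3. Surjections via inclusion-exclusion:
S(n,k) = Σ(-1)^i × C(k,i) × (k-i)^n, i=0 to k
i=0: (-1)^0×C(3,0)×3^5 = 243
i=1: (-1)^1×C(3,1)×2^5 = -96
i=2: (-1)^2×C(3,2)×1^5 = 3
i=3: (-1)^3×C(3,3)×0^5 = 0
Total = 150

Number of surjections = 150
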